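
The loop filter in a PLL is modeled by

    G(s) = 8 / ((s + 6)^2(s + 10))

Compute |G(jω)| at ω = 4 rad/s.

Substitute s = j4: numerator = 8, denominator = 8 + j560.
|G(j4)| = |8| / |8 + j560| = 8 / 560.06 ≈ 0.01428.

|G(j4)| ≈ 0.01428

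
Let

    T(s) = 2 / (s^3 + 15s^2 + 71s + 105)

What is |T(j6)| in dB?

Substitute s = j6: numerator = 2, denominator = -435 + j210.
|T(j6)| = |2| / |-435 + j210| = 2 / 483.04 ≈ 0.004140.
In decibels: 20·log₁₀(0.004140) ≈ -47.7 dB.

|T(j6)|_dB ≈ -47.7 dB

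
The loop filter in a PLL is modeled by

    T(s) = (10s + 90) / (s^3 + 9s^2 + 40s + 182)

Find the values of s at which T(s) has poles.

The poles are the roots of the denominator s^3 + 9s^2 + 40s + 182 = 0.
Trying s = -7: the polynomial evaluates to 0, so (s + 7) is a factor.
Dividing out leaves s^2 + 2s + 26 = 0.
The quadratic formula then gives s = -1 ± 5j.

s = -7, -1 ± 5j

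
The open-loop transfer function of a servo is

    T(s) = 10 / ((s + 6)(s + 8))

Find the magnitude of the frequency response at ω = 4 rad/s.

|T(j4)| ≈ 0.1550

Substitute s = j4: numerator = 10, denominator = 32 + j56.
|T(j4)| = |10| / |32 + j56| = 10 / 64.498 ≈ 0.1550.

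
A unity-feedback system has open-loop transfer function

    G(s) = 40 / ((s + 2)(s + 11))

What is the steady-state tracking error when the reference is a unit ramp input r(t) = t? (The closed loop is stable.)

G(s) has no poles at the origin.
This is a Type 0 system; Kv = lim_{s→0} s·G(s) = 0, so the steady-state error for a ramp input is infinite.

e_ss = ∞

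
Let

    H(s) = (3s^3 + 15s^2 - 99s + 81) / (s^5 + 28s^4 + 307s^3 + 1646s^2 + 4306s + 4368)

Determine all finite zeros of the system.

Set the numerator to zero: 3s^3 + 15s^2 - 99s + 81 = 0, i.e. 3·(s^3 + 5s^2 - 33s + 27) = 0.
Factoring: (s + 9)(s - 1)(s - 3) = 0.

s = -9, 1, 3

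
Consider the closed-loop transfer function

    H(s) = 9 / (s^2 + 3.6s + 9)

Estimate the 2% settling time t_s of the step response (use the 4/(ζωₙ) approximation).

t_s ≈ 2.222 s

Comparing s^2 + 3.6s + 9 to s^2 + 2ζωₙs + ωₙ²: ωₙ = 3 rad/s and ζ = 3.6/(2·3) = 0.6.
ζωₙ = 3.6/2 = 1.8, so t_s ≈ 4/(ζωₙ) = 4/1.8 ≈ 2.222 s.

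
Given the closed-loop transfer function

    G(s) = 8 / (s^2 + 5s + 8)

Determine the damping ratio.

Compare the denominator to the standard form s^2 + 2ζωₙs + ωₙ².
ωₙ² = 8, so ωₙ = √8 ≈ 2.828 rad/s.
2ζωₙ = 5, so ζ = 5/(2·√8) ≈ 0.8839.

ζ ≈ 0.8839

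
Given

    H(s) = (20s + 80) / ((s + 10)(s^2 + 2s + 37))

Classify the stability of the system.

stable

The poles can be read from the denominator factors: s = -10, -1 ± 6j.
Since all poles lie strictly in the left half-plane, the system is stable.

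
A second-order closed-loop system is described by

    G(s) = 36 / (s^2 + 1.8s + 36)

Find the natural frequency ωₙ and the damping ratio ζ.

Compare the denominator to the standard form s^2 + 2ζωₙs + ωₙ².
ωₙ² = 36, so ωₙ = 6 rad/s.
2ζωₙ = 1.8, so ζ = 1.8/(2·6) = 0.15.

ωₙ = 6 rad/s, ζ = 0.15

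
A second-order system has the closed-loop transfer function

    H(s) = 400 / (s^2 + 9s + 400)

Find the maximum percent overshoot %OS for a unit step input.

%OS ≈ 48.4%

Comparing s^2 + 9s + 400 to s^2 + 2ζωₙs + ωₙ²: ωₙ = 20 rad/s and ζ = 9/(2·20) = 0.225.
%OS = 100·exp(−πζ/√(1−ζ²)) = 100·exp(−π·0.225/√(1−0.225²)) ≈ 48.4%.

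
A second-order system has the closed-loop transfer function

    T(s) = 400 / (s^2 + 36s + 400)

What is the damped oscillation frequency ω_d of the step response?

Comparing s^2 + 36s + 400 to s^2 + 2ζωₙs + ωₙ²: ωₙ = 20 rad/s and ζ = 36/(2·20) = 0.9.
ζωₙ = 36/2 = 18, so ω_d = ωₙ√(1−ζ²) = √(ωₙ² − (ζωₙ)²) = √(400 − 18²) = √76 ≈ 8.718 rad/s.

ω_d ≈ 8.718 rad/s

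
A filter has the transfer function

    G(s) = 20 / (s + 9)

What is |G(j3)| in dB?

|G(j3)|_dB ≈ 6.48 dB

Substitute s = j3: numerator = 20, denominator = 9 + j3.
|G(j3)| = |20| / |9 + j3| = 20 / 9.4868 ≈ 2.108.
In decibels: 20·log₁₀(2.108) ≈ 6.48 dB.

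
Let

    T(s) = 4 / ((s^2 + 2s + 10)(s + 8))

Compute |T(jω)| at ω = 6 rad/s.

|T(j6)| ≈ 0.01397

Substitute s = j6: numerator = 4, denominator = -280 - j60.
|T(j6)| = |4| / |-280 - j60| = 4 / 286.36 ≈ 0.01397.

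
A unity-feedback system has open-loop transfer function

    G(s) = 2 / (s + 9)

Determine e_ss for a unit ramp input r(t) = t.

e_ss = ∞

G(s) has no poles at the origin.
This is a Type 0 system; Kv = lim_{s→0} s·G(s) = 0, so the steady-state error for a ramp input is infinite.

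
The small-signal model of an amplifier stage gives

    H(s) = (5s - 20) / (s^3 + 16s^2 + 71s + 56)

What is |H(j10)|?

|H(j10)| ≈ 0.03428

Substitute s = j10: numerator = -20 + j50, denominator = -1544 - j290.
|H(j10)| = |-20 + j50| / |-1544 - j290| = 53.852 / 1571.0 ≈ 0.03428.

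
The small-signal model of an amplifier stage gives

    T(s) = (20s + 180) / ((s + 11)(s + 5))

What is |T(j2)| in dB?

|T(j2)|_dB ≈ 9.72 dB

Substitute s = j2: numerator = 180 + j40, denominator = 51 + j32.
|T(j2)| = |180 + j40| / |51 + j32| = 184.39 / 60.208 ≈ 3.063.
In decibels: 20·log₁₀(3.063) ≈ 9.72 dB.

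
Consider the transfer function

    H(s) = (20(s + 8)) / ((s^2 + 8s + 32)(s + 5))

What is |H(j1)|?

|H(j1)| ≈ 0.9877

Substitute s = j1: numerator = 160 + j20, denominator = 147 + j71.
|H(j1)| = |160 + j20| / |147 + j71| = 161.25 / 163.25 ≈ 0.9877.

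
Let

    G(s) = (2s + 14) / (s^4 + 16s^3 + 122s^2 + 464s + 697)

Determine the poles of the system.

s = -4 + j, -4 - j, -4 + 5j, -4 - 5j

The poles are the roots of the denominator s^4 + 16s^3 + 122s^2 + 464s + 697 = 0.
No real roots exist; factor into two real quadratics: (s^2 + 8s + 17)(s^2 + 8s + 41) = 0.
Each quadratic gives a conjugate pair via the quadratic formula.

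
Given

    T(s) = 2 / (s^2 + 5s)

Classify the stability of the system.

The denominator s^2 + 5s factors as s(s + 5), giving poles at s = 0, -5.
Since the simple pole(s) at s = 0 lie on the jω-axis with none in the right half-plane, the system is marginally stable.

marginally stable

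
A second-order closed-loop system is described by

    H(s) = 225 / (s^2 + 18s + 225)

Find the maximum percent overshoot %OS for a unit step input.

Comparing s^2 + 18s + 225 to s^2 + 2ζωₙs + ωₙ²: ωₙ = 15 rad/s and ζ = 18/(2·15) = 0.6.
%OS = 100·exp(−πζ/√(1−ζ²)) = 100·exp(−π·0.6/√(1−0.6²)) ≈ 9.48%.

%OS ≈ 9.48%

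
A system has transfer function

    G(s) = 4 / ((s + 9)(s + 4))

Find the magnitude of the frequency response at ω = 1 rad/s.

|G(j1)| ≈ 0.1071

Substitute s = j1: numerator = 4, denominator = 35 + j13.
|G(j1)| = |4| / |35 + j13| = 4 / 37.336 ≈ 0.1071.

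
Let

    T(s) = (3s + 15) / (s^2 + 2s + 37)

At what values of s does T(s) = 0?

s = -5

Set the numerator to zero: 3s + 15 = 0, i.e. 3·(s + 5) = 0.
So s = -5.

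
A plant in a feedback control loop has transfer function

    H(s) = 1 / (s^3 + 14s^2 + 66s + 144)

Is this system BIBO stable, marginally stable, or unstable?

stable

The denominator s^3 + 14s^2 + 66s + 144 factors as (s + 8)(s^2 + 6s + 18), giving poles at s = -8, -3 + 3j, -3 - 3j.
Since all poles lie strictly in the left half-plane, the system is stable.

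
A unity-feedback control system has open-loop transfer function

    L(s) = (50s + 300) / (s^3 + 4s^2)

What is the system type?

Factor s from the denominator: s^3 + 4s^2 = s^2·(s + 4).
There are 2 poles at the origin, so the system is Type 2.

Type 2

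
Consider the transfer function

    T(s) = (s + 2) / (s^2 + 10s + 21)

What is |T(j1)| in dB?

|T(j1)|_dB ≈ -20 dB

Substitute s = j1: numerator = 2 + j1, denominator = 20 + j10.
|T(j1)| = |2 + j1| / |20 + j10| = 2.2361 / 22.361 = 0.1000.
In decibels: 20·log₁₀(0.1000) ≈ -20 dB.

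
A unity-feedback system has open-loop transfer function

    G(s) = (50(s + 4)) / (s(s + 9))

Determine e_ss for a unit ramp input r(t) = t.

e_ss = 0.04500

G(s) has one pole at the origin.
This is a Type 1 system. Kv = lim_{s→0} s·G(s) = 200/9.
e_ss = 1/Kv = 1/(200/9) = 9/200 ≈ 0.04500.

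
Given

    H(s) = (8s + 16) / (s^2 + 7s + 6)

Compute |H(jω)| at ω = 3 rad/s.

|H(j3)| ≈ 1.360

Substitute s = j3: numerator = 16 + j24, denominator = -3 + j21.
|H(j3)| = |16 + j24| / |-3 + j21| = 28.844 / 21.213 ≈ 1.360.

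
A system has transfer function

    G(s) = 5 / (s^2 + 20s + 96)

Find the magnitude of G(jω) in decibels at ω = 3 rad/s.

Substitute s = j3: numerator = 5, denominator = 87 + j60.
|G(j3)| = |5| / |87 + j60| = 5 / 105.68 ≈ 0.04731.
In decibels: 20·log₁₀(0.04731) ≈ -26.5 dB.

|G(j3)|_dB ≈ -26.5 dB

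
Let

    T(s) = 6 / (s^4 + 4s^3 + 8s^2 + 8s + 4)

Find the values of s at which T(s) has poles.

The poles are the roots of the denominator s^4 + 4s^3 + 8s^2 + 8s + 4 = 0.
No real roots exist; factor into two real quadratics: (s^2 + 2s + 2)(s^2 + 2s + 2) = 0.
Each quadratic gives a conjugate pair via the quadratic formula.

s = -1 ± j, -1 ± j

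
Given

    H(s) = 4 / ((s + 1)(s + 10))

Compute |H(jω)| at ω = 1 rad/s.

Substitute s = j1: numerator = 4, denominator = 9 + j11.
|H(j1)| = |4| / |9 + j11| = 4 / 14.213 ≈ 0.2814.

|H(j1)| ≈ 0.2814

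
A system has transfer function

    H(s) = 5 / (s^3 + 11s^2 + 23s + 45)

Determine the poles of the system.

s = -9, -1 + 2j, -1 - 2j

The poles are the roots of the denominator s^3 + 11s^2 + 23s + 45 = 0.
Trying s = -9: the polynomial evaluates to 0, so (s + 9) is a factor.
Dividing out leaves s^2 + 2s + 5 = 0.
The quadratic formula then gives s = -1 ± 2j.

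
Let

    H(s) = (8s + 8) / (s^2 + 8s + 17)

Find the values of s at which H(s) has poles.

The poles are the roots of the denominator s^2 + 8s + 17 = 0.
Using the quadratic formula: s = (-8 ± √(-4))/2 = -4 ± 1j.

s = -4 ± j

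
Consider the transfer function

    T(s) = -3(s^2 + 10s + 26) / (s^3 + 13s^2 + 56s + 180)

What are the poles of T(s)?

s = -2 + 4j, -2 - 4j, -9

The poles are the roots of the denominator s^3 + 13s^2 + 56s + 180 = 0.
Trying s = -9: the polynomial evaluates to 0, so (s + 9) is a factor.
Dividing out leaves s^2 + 4s + 20 = 0.
The quadratic formula then gives s = -2 ± 4j.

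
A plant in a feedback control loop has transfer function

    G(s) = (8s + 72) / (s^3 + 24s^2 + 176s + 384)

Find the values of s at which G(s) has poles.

The poles are the roots of the denominator s^3 + 24s^2 + 176s + 384 = 0.
Trying s = -8: the polynomial evaluates to 0, so (s + 8) is a factor.
Dividing out leaves s^2 + 16s + 48 = 0.
Factoring the quadratic: (s + 12)(s + 4) = 0.

s = -8, -12, -4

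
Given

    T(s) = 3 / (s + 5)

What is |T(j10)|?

Substitute s = j10: numerator = 3, denominator = 5 + j10.
|T(j10)| = |3| / |5 + j10| = 3 / 11.180 ≈ 0.2683.

|T(j10)| ≈ 0.2683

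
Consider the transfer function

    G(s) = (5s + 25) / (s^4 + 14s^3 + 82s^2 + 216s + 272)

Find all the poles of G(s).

s = -2 ± 2j, -5 ± 3j

The poles are the roots of the denominator s^4 + 14s^3 + 82s^2 + 216s + 272 = 0.
No real roots exist; factor into two real quadratics: (s^2 + 4s + 8)(s^2 + 10s + 34) = 0.
Each quadratic gives a conjugate pair via the quadratic formula.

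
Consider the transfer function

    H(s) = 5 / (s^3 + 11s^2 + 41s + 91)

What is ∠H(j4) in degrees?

At s = j4: numerator = 5, denominator = -85 + j100.
∠H = ∠num − ∠den = 0° − (130.36°) = -130.4°.

∠H(j4) ≈ -130.4°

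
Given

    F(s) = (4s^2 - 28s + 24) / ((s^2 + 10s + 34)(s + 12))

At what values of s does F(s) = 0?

s = 6, 1

Set the numerator to zero: 4s^2 - 28s + 24 = 0, i.e. 4·(s^2 - 7s + 6) = 0.
Factoring: (s - 6)(s - 1) = 0.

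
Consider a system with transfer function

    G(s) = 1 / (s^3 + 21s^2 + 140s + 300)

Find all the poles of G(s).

s = -5, -10, -6

The poles are the roots of the denominator s^3 + 21s^2 + 140s + 300 = 0.
Trying s = -5: the polynomial evaluates to 0, so (s + 5) is a factor.
Dividing out leaves s^2 + 16s + 60 = 0.
Factoring the quadratic: (s + 10)(s + 6) = 0.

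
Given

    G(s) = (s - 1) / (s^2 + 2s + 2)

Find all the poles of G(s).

The poles are the roots of the denominator s^2 + 2s + 2 = 0.
Using the quadratic formula: s = (-2 ± √(-4))/2 = -1 ± 1j.

s = -1 + j, -1 - j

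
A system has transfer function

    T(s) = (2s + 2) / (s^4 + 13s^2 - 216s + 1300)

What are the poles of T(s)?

The poles are the roots of the denominator s^4 + 13s^2 - 216s + 1300 = 0.
No real roots exist; factor into two real quadratics: (s^2 + 8s + 52)(s^2 - 8s + 25) = 0.
Each quadratic gives a conjugate pair via the quadratic formula.

s = -4 ± 6j, 4 ± 3j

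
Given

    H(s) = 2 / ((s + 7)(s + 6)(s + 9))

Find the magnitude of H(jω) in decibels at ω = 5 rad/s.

Substitute s = j5: numerator = 2, denominator = -172 + j670.
|H(j5)| = |2| / |-172 + j670| = 2 / 691.73 ≈ 0.002891.
In decibels: 20·log₁₀(0.002891) ≈ -50.8 dB.

|H(j5)|_dB ≈ -50.8 dB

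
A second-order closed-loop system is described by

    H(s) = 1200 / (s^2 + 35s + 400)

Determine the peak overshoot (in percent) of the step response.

%OS ≈ 0.342%

Comparing s^2 + 35s + 400 to s^2 + 2ζωₙs + ωₙ²: ωₙ = 20 rad/s and ζ = 35/(2·20) = 0.875.
%OS = 100·exp(−πζ/√(1−ζ²)) = 100·exp(−π·0.875/√(1−0.875²)) ≈ 0.342%.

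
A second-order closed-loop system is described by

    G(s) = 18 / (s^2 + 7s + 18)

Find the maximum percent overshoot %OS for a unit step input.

%OS ≈ 1.02%

Comparing s^2 + 7s + 18 to s^2 + 2ζωₙs + ωₙ²: ωₙ = √18 ≈ 4.243 rad/s and ζ = 7/(2·√18) ≈ 0.8250.
%OS = 100·exp(−πζ/√(1−ζ²)) = 100·exp(−π·0.8250/√(1−0.8250²)) ≈ 1.02%.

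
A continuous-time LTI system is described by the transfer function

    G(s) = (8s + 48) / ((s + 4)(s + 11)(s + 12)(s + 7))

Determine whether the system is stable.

The poles can be read from the denominator factors: s = -4, -11, -12, -7.
Since all poles lie strictly in the left half-plane, the system is stable.

stable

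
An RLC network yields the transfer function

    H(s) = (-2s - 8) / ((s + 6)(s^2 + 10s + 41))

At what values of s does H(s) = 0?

Set the numerator to zero: -2s - 8 = 0, i.e. -2·(s + 4) = 0.
So s = -4.

s = -4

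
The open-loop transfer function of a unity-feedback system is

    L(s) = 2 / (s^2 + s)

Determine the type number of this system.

Type 1

Factor s from the denominator: s^2 + s = s·(s + 1).
There is 1 pole at the origin, so the system is Type 1.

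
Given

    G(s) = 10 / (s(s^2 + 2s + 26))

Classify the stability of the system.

The poles can be read from the denominator factors: s = 0, -1 + 5j, -1 - 5j.
Since the simple pole(s) at s = 0 lie on the jω-axis with none in the right half-plane, the system is marginally stable.

marginally stable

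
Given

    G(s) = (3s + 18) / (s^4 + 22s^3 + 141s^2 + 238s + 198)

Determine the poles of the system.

The poles are the roots of the denominator s^4 + 22s^3 + 141s^2 + 238s + 198 = 0.
Trying s = -9: the polynomial evaluates to 0, so (s + 9) is a factor.
Dividing out leaves s^3 + 13s^2 + 24s + 22 = 0.
This factors further as (s^2 + 2s + 2)(s + 11) = 0.

s = -1 + j, -1 - j, -9, -11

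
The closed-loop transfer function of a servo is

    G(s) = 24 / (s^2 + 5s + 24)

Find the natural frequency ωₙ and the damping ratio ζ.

ωₙ ≈ 4.899 rad/s, ζ ≈ 0.5103

Compare the denominator to the standard form s^2 + 2ζωₙs + ωₙ².
ωₙ² = 24, so ωₙ = √24 ≈ 4.899 rad/s.
2ζωₙ = 5, so ζ = 5/(2·√24) ≈ 0.5103.
With ζ = 0.5103 the response is underdamped.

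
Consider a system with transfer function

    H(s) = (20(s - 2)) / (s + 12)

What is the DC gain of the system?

At s = 0 each factor (s + a) contributes a and each (s^2 + bs + c) contributes c.
H(0) = 20·(-2) / ((12)) = -40/12 = -10/3.

H(0) = -10/3 ≈ -3.333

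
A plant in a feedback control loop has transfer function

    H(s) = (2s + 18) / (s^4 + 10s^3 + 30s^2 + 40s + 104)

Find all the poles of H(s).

s = ±2j, -5 ± j

The poles are the roots of the denominator s^4 + 10s^3 + 30s^2 + 40s + 104 = 0.
No real roots exist; factor into two real quadratics: (s^2 + 4)(s^2 + 10s + 26) = 0.
Each quadratic gives a conjugate pair via the quadratic formula.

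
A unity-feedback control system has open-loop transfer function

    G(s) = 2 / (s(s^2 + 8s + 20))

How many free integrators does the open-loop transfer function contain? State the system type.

The denominator has 1 factor of s at the origin (free integrator), so this is a Type 1 system.

Type 1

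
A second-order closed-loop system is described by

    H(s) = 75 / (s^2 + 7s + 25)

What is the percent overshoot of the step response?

%OS ≈ 4.60%

Comparing s^2 + 7s + 25 to s^2 + 2ζωₙs + ωₙ²: ωₙ = 5 rad/s and ζ = 7/(2·5) = 0.7.
%OS = 100·exp(−πζ/√(1−ζ²)) = 100·exp(−π·0.7/√(1−0.7²)) ≈ 4.60%.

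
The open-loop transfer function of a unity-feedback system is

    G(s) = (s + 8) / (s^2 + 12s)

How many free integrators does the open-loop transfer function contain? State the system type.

Type 1

Factor s from the denominator: s^2 + 12s = s·(s + 12).
There is 1 pole at the origin, so the system is Type 1.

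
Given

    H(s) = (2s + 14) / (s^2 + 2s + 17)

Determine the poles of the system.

s = -1 ± 4j

The poles are the roots of the denominator s^2 + 2s + 17 = 0.
Using the quadratic formula: s = (-2 ± √(-64))/2 = -1 ± 4j.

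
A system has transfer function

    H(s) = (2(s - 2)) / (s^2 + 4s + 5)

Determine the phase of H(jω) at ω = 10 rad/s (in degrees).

At s = j10: numerator = -4 + j20, denominator = -95 + j40.
∠H = ∠num − ∠den = 101.31° − (157.17°) = -55.86°.

∠H(j10) ≈ -55.86°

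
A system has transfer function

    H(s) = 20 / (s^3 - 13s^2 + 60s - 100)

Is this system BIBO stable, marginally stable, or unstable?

unstable

The denominator s^3 - 13s^2 + 60s - 100 factors as (s^2 - 8s + 20)(s - 5), giving poles at s = 4 + 2j, 4 - 2j, 5.
Since the pole(s) at s = 4 + 2j, 4 - 2j, 5 lie in the right half-plane, the system is unstable.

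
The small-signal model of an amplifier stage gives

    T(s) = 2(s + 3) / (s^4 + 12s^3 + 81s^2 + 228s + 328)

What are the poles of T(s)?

The poles are the roots of the denominator s^4 + 12s^3 + 81s^2 + 228s + 328 = 0.
No real roots exist; factor into two real quadratics: (s^2 + 4s + 8)(s^2 + 8s + 41) = 0.
Each quadratic gives a conjugate pair via the quadratic formula.

s = -2 + 2j, -2 - 2j, -4 + 5j, -4 - 5j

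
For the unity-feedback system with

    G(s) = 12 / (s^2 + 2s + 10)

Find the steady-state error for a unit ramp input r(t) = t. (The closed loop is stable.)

G(s) has no poles at the origin.
This is a Type 0 system; Kv = lim_{s→0} s·G(s) = 0, so the steady-state error for a ramp input is infinite.

e_ss = ∞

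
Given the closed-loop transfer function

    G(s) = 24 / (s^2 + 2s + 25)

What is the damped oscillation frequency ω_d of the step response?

ω_d ≈ 4.899 rad/s

Comparing s^2 + 2s + 25 to s^2 + 2ζωₙs + ωₙ²: ωₙ = 5 rad/s and ζ = 2/(2·5) = 0.2.
ζωₙ = 2/2 = 1, so ω_d = ωₙ√(1−ζ²) = √(ωₙ² − (ζωₙ)²) = √(25 − 1²) = √24 ≈ 4.899 rad/s.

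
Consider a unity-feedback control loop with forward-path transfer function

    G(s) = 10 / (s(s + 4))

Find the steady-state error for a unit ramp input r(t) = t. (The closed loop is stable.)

G(s) has one pole at the origin.
This is a Type 1 system. Kv = lim_{s→0} s·G(s) = 10/4 = 5/2.
e_ss = 1/Kv = 1/(5/2) = 2/5 ≈ 0.4000.

e_ss = 0.4000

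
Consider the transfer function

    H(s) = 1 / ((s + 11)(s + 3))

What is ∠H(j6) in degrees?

At s = j6: numerator = 1, denominator = -3 + j84.
∠H = ∠num − ∠den = 0° − (92.045°) = -92.05°.

∠H(j6) ≈ -92.05°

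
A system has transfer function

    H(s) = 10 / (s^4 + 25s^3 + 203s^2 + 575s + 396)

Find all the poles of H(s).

The poles are the roots of the denominator s^4 + 25s^3 + 203s^2 + 575s + 396 = 0.
Trying s = -1: the polynomial evaluates to 0, so (s + 1) is a factor.
Dividing out leaves s^3 + 24s^2 + 179s + 396 = 0.
This factors further as (s + 9)(s + 11)(s + 4) = 0.

s = -1, -9, -11, -4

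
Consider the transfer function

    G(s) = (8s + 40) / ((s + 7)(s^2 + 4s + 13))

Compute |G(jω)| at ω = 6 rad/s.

Substitute s = j6: numerator = 40 + j48, denominator = -305 + j30.
|G(j6)| = |40 + j48| / |-305 + j30| = 62.482 / 306.47 ≈ 0.2039.

|G(j6)| ≈ 0.2039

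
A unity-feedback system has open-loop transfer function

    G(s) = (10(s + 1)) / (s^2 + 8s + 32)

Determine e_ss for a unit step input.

e_ss = 0.7619

G(s) has no poles at the origin.
This is a Type 0 system. Kp = lim_{s→0} G(s) = 10/32 = 5/16.
e_ss = 1/(1 + Kp) = 1/(1 + 5/16) = 16/21 ≈ 0.7619.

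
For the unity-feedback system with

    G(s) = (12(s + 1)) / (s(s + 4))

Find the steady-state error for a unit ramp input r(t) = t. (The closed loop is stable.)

G(s) has one pole at the origin.
This is a Type 1 system. Kv = lim_{s→0} s·G(s) = 12/4 = 3.
e_ss = 1/Kv = 1/(3) = 1/3 ≈ 0.3333.

e_ss = 0.3333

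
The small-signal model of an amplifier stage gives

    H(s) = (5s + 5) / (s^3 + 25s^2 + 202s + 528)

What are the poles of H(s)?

s = -6, -8, -11

The poles are the roots of the denominator s^3 + 25s^2 + 202s + 528 = 0.
Trying s = -6: the polynomial evaluates to 0, so (s + 6) is a factor.
Dividing out leaves s^2 + 19s + 88 = 0.
Factoring the quadratic: (s + 8)(s + 11) = 0.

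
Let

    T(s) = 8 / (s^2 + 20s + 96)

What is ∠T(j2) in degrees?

∠T(j2) ≈ -23.50°

At s = j2: numerator = 8, denominator = 92 + j40.
∠T = ∠num − ∠den = 0° − (23.499°) = -23.50°.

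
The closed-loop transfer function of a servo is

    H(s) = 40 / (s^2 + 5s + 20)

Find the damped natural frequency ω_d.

Comparing s^2 + 5s + 20 to s^2 + 2ζωₙs + ωₙ²: ωₙ = √20 ≈ 4.472 rad/s and ζ = 5/(2·√20) ≈ 0.5590.
ζωₙ = 5/2 = 2.5, so ω_d = ωₙ√(1−ζ²) = √(ωₙ² − (ζωₙ)²) = √(20 − 2.5²) = √13.75 ≈ 3.708 rad/s.

ω_d ≈ 3.708 rad/s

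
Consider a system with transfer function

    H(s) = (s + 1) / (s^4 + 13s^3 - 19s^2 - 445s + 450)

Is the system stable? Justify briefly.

unstable

The denominator s^4 + 13s^3 - 19s^2 - 445s + 450 factors as (s + 9)(s - 1)(s - 5)(s + 10), giving poles at s = -9, 1, 5, -10.
Since the pole(s) at s = 1, 5 lie in the right half-plane, the system is unstable.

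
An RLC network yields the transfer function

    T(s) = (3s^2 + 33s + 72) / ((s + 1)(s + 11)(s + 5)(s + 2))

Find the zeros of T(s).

Set the numerator to zero: 3s^2 + 33s + 72 = 0, i.e. 3·(s^2 + 11s + 24) = 0.
Factoring: (s + 8)(s + 3) = 0.

s = -8, -3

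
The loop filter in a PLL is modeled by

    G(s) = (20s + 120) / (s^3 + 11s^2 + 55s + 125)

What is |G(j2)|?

Substitute s = j2: numerator = 120 + j40, denominator = 81 + j102.
|G(j2)| = |120 + j40| / |81 + j102| = 126.49 / 130.25 ≈ 0.9711.

|G(j2)| ≈ 0.9711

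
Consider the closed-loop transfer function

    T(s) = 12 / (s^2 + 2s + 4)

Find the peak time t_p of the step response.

Comparing s^2 + 2s + 4 to s^2 + 2ζωₙs + ωₙ²: ωₙ = 2 rad/s and ζ = 2/(2·2) = 0.5.
ζωₙ = 2/2 = 1, so ω_d = ωₙ√(1−ζ²) = √(ωₙ² − (ζωₙ)²) = √(4 − 1²) = √3 ≈ 1.732 rad/s.
t_p = π/ω_d = π/1.732 ≈ 1.814 s.

t_p ≈ 1.814 s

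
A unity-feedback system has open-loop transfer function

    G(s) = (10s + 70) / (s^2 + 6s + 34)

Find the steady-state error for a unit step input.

G(s) has no poles at the origin.
This is a Type 0 system. Kp = lim_{s→0} G(s) = 70/34 = 35/17.
e_ss = 1/(1 + Kp) = 1/(1 + 35/17) = 17/52 ≈ 0.3269.

e_ss = 0.3269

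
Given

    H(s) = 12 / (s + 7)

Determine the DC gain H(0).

H(0) = 12/7 ≈ 1.714

Set s = 0: H(0) = (12) / (7) = 12/7.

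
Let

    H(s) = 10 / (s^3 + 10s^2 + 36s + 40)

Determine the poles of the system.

s = -4 + 2j, -4 - 2j, -2

The poles are the roots of the denominator s^3 + 10s^2 + 36s + 40 = 0.
Trying s = -2: the polynomial evaluates to 0, so (s + 2) is a factor.
Dividing out leaves s^2 + 8s + 20 = 0.
The quadratic formula then gives s = -4 ± 2j.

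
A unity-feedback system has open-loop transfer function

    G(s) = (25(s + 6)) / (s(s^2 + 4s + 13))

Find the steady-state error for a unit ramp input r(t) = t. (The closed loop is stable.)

G(s) has one pole at the origin.
This is a Type 1 system. Kv = lim_{s→0} s·G(s) = 150/13.
e_ss = 1/Kv = 1/(150/13) = 13/150 ≈ 0.08667.

e_ss = 0.08667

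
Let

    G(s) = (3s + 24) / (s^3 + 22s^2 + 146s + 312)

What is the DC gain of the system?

Set s = 0: G(0) = (24) / (312) = 1/13.

G(0) = 1/13 ≈ 0.07692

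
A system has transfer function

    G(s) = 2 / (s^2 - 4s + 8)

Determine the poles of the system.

The poles are the roots of the denominator s^2 - 4s + 8 = 0.
Using the quadratic formula: s = (4 ± √(-16))/2 = 2 ± 2j.

s = 2 ± 2j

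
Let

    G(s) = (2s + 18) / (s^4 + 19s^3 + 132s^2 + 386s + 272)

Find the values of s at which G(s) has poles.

s = -5 + 3j, -5 - 3j, -8, -1

The poles are the roots of the denominator s^4 + 19s^3 + 132s^2 + 386s + 272 = 0.
Trying s = -8: the polynomial evaluates to 0, so (s + 8) is a factor.
Dividing out leaves s^3 + 11s^2 + 44s + 34 = 0.
This factors further as (s^2 + 10s + 34)(s + 1) = 0.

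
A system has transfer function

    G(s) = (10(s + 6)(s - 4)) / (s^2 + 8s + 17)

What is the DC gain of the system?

At s = 0 each factor (s + a) contributes a and each (s^2 + bs + c) contributes c.
G(0) = 10·(6) · (-4) / ((17)) = -240/17 = -240/17.

G(0) = -240/17 ≈ -14.12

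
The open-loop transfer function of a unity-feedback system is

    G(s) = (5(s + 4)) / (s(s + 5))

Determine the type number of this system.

The denominator has 1 factor of s at the origin (free integrator), so this is a Type 1 system.

Type 1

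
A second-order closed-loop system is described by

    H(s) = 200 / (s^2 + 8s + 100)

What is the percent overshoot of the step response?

Comparing s^2 + 8s + 100 to s^2 + 2ζωₙs + ωₙ²: ωₙ = 10 rad/s and ζ = 8/(2·10) = 0.4.
%OS = 100·exp(−πζ/√(1−ζ²)) = 100·exp(−π·0.4/√(1−0.4²)) ≈ 25.4%.

%OS ≈ 25.4%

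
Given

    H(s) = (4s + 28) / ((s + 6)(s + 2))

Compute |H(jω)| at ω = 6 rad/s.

|H(j6)| ≈ 0.6872

Substitute s = j6: numerator = 28 + j24, denominator = -24 + j48.
|H(j6)| = |28 + j24| / |-24 + j48| = 36.878 / 53.666 ≈ 0.6872.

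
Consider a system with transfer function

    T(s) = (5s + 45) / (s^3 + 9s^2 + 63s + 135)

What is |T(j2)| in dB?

|T(j2)|_dB ≈ -10.5 dB

Substitute s = j2: numerator = 45 + j10, denominator = 99 + j118.
|T(j2)| = |45 + j10| / |99 + j118| = 46.098 / 154.03 ≈ 0.2993.
In decibels: 20·log₁₀(0.2993) ≈ -10.5 dB.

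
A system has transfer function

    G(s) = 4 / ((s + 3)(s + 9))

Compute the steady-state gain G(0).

Set s = 0: G(0) = (4) / (27) = 4/27.

G(0) = 4/27 ≈ 0.1481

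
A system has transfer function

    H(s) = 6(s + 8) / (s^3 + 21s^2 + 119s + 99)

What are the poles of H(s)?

s = -11, -9, -1

The poles are the roots of the denominator s^3 + 21s^2 + 119s + 99 = 0.
Trying s = -11: the polynomial evaluates to 0, so (s + 11) is a factor.
Dividing out leaves s^2 + 10s + 9 = 0.
Factoring the quadratic: (s + 9)(s + 1) = 0.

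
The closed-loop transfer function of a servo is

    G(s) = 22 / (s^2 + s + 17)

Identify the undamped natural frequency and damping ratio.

ωₙ ≈ 4.123 rad/s, ζ ≈ 0.1213

Compare the denominator to the standard form s^2 + 2ζωₙs + ωₙ².
ωₙ² = 17, so ωₙ = √17 ≈ 4.123 rad/s.
2ζωₙ = 1, so ζ = 1/(2·√17) ≈ 0.1213.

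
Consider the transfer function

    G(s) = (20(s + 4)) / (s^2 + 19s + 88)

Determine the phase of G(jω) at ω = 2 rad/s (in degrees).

At s = j2: numerator = 80 + j40, denominator = 84 + j38.
∠G = ∠num − ∠den = 26.565° − (24.341°) = 2.224°.

∠G(j2) ≈ 2.224°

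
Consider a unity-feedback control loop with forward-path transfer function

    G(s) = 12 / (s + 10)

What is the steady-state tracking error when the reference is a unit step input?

e_ss = 0.4545

G(s) has no poles at the origin.
This is a Type 0 system. Kp = lim_{s→0} G(s) = 12/10 = 6/5.
e_ss = 1/(1 + Kp) = 1/(1 + 6/5) = 5/11 ≈ 0.4545.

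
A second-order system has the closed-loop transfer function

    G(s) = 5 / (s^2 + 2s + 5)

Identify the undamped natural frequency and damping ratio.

Compare the denominator to the standard form s^2 + 2ζωₙs + ωₙ².
ωₙ² = 5, so ωₙ = √5 ≈ 2.236 rad/s.
2ζωₙ = 2, so ζ = 2/(2·√5) ≈ 0.4472.

ωₙ ≈ 2.236 rad/s, ζ ≈ 0.4472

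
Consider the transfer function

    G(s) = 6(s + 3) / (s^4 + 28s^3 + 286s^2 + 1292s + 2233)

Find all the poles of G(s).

s = -5 + 2j, -5 - 2j, -11, -7

The poles are the roots of the denominator s^4 + 28s^3 + 286s^2 + 1292s + 2233 = 0.
Trying s = -11: the polynomial evaluates to 0, so (s + 11) is a factor.
Dividing out leaves s^3 + 17s^2 + 99s + 203 = 0.
This factors further as (s^2 + 10s + 29)(s + 7) = 0.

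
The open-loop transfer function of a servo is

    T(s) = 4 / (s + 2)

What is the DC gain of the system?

At s = 0 each factor (s + a) contributes a and each (s^2 + bs + c) contributes c.
T(0) = 4·1 / ((2)) = 4/2 = 2.

T(0) = 2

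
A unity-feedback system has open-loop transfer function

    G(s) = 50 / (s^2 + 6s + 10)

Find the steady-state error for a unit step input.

e_ss = 0.1667

G(s) has no poles at the origin.
This is a Type 0 system. Kp = lim_{s→0} G(s) = 50/10 = 5.
e_ss = 1/(1 + Kp) = 1/(1 + 5) = 1/6 ≈ 0.1667.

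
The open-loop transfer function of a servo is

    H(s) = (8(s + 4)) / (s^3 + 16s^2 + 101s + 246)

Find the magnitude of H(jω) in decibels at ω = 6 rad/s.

Substitute s = j6: numerator = 32 + j48, denominator = -330 + j390.
|H(j6)| = |32 + j48| / |-330 + j390| = 57.689 / 510.88 ≈ 0.1129.
In decibels: 20·log₁₀(0.1129) ≈ -18.9 dB.

|H(j6)|_dB ≈ -18.9 dB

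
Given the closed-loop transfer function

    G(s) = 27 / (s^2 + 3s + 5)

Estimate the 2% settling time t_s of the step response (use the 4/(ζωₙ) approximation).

Comparing s^2 + 3s + 5 to s^2 + 2ζωₙs + ωₙ²: ωₙ = √5 ≈ 2.236 rad/s and ζ = 3/(2·√5) ≈ 0.6708.
ζωₙ = 3/2 = 1.5, so t_s ≈ 4/(ζωₙ) = 4/1.5 ≈ 2.667 s.

t_s ≈ 2.667 s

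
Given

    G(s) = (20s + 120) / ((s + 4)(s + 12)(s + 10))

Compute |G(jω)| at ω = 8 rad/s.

Substitute s = j8: numerator = 120 + j160, denominator = -1184 + j1152.
|G(j8)| = |120 + j160| / |-1184 + j1152| = 200 / 1652.0 ≈ 0.1211.

|G(j8)| ≈ 0.1211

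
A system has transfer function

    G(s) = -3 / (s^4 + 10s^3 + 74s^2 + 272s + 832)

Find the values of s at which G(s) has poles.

The poles are the roots of the denominator s^4 + 10s^3 + 74s^2 + 272s + 832 = 0.
No real roots exist; factor into two real quadratics: (s^2 + 2s + 26)(s^2 + 8s + 32) = 0.
Each quadratic gives a conjugate pair via the quadratic formula.

s = -1 ± 5j, -4 ± 4j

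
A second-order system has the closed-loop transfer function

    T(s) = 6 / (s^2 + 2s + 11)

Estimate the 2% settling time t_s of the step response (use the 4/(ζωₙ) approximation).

t_s ≈ 4 s

Comparing s^2 + 2s + 11 to s^2 + 2ζωₙs + ωₙ²: ωₙ = √11 ≈ 3.317 rad/s and ζ = 2/(2·√11) ≈ 0.3015.
ζωₙ = 2/2 = 1, so t_s ≈ 4/(ζωₙ) = 4/1 = 4 s.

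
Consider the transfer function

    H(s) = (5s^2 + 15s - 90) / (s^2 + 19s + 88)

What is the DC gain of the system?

H(0) = -45/44 ≈ -1.023

Set s = 0: H(0) = (-90) / (88) = -45/44.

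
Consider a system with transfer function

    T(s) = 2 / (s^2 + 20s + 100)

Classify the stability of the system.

stable

The denominator s^2 + 20s + 100 factors as (s + 10)^2, giving poles at s = -10, -10.
Since all poles lie strictly in the left half-plane, the system is stable.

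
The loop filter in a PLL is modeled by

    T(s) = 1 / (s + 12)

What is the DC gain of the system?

T(0) = 1/12 ≈ 0.08333

Set s = 0: T(0) = (1) / (12) = 1/12.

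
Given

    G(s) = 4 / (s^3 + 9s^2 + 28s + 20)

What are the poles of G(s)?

s = -4 ± 2j, -1

The poles are the roots of the denominator s^3 + 9s^2 + 28s + 20 = 0.
Trying s = -1: the polynomial evaluates to 0, so (s + 1) is a factor.
Dividing out leaves s^2 + 8s + 20 = 0.
The quadratic formula then gives s = -4 ± 2j.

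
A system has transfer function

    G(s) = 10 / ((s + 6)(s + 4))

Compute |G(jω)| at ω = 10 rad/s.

|G(j10)| ≈ 0.07962

Substitute s = j10: numerator = 10, denominator = -76 + j100.
|G(j10)| = |10| / |-76 + j100| = 10 / 125.60 ≈ 0.07962.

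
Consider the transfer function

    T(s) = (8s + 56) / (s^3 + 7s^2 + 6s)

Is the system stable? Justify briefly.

The denominator s^3 + 7s^2 + 6s factors as s(s + 1)(s + 6), giving poles at s = 0, -1, -6.
Since the simple pole(s) at s = 0 lie on the jω-axis with none in the right half-plane, the system is marginally stable.

marginally stable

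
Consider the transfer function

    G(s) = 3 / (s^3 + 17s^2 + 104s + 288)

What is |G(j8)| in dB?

Substitute s = j8: numerator = 3, denominator = -800 + j320.
|G(j8)| = |3| / |-800 + j320| = 3 / 861.63 ≈ 0.003482.
In decibels: 20·log₁₀(0.003482) ≈ -49.2 dB.

|G(j8)|_dB ≈ -49.2 dB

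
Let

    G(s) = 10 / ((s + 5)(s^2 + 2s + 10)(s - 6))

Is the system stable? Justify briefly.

The poles can be read from the denominator factors: s = -5, -1 + 3j, -1 - 3j, 6.
Since the pole(s) at s = 6 lie in the right half-plane, the system is unstable.

unstable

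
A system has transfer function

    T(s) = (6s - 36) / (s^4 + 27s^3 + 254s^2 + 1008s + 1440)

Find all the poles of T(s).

The poles are the roots of the denominator s^4 + 27s^3 + 254s^2 + 1008s + 1440 = 0.
Trying s = -6: the polynomial evaluates to 0, so (s + 6) is a factor.
Dividing out leaves s^3 + 21s^2 + 128s + 240 = 0.
This factors further as (s + 4)(s + 5)(s + 12) = 0.

s = -6, -4, -5, -12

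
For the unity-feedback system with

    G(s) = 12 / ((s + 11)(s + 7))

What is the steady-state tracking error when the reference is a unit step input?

e_ss = 0.8652

G(s) has no poles at the origin.
This is a Type 0 system. Kp = lim_{s→0} G(s) = 12/77.
e_ss = 1/(1 + Kp) = 1/(1 + 12/77) = 77/89 ≈ 0.8652.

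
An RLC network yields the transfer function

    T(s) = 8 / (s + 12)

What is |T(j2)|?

|T(j2)| ≈ 0.6576

Substitute s = j2: numerator = 8, denominator = 12 + j2.
|T(j2)| = |8| / |12 + j2| = 8 / 12.166 ≈ 0.6576.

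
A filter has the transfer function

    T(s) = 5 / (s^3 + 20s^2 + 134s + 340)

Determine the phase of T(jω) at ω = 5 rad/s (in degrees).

At s = j5: numerator = 5, denominator = -160 + j545.
∠T = ∠num − ∠den = 0° − (106.36°) = -106.4°.

∠T(j5) ≈ -106.4°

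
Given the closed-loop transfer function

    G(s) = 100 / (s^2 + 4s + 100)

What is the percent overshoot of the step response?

Comparing s^2 + 4s + 100 to s^2 + 2ζωₙs + ωₙ²: ωₙ = 10 rad/s and ζ = 4/(2·10) = 0.2.
%OS = 100·exp(−πζ/√(1−ζ²)) = 100·exp(−π·0.2/√(1−0.2²)) ≈ 52.7%.

%OS ≈ 52.7%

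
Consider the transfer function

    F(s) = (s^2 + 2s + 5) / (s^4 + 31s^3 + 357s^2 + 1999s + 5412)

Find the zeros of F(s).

Set the numerator to zero: s^2 + 2s + 5 = 0.
Factoring: (s^2 + 2s + 5) = 0.

s = -1 ± 2j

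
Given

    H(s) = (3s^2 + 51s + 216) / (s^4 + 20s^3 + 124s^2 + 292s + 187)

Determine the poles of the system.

s = -4 + j, -4 - j, -11, -1

The poles are the roots of the denominator s^4 + 20s^3 + 124s^2 + 292s + 187 = 0.
Trying s = -11: the polynomial evaluates to 0, so (s + 11) is a factor.
Dividing out leaves s^3 + 9s^2 + 25s + 17 = 0.
This factors further as (s^2 + 8s + 17)(s + 1) = 0.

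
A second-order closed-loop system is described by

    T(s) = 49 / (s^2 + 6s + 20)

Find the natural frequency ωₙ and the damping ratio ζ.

ωₙ ≈ 4.472 rad/s, ζ ≈ 0.6708

Compare the denominator to the standard form s^2 + 2ζωₙs + ωₙ².
ωₙ² = 20, so ωₙ = √20 ≈ 4.472 rad/s.
2ζωₙ = 6, so ζ = 6/(2·√20) ≈ 0.6708.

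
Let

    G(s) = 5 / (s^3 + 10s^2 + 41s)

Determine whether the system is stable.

The denominator s^3 + 10s^2 + 41s factors as s(s^2 + 10s + 41), giving poles at s = 0, -5 + 4j, -5 - 4j.
Since the simple pole(s) at s = 0 lie on the jω-axis with none in the right half-plane, the system is marginally stable.

marginally stable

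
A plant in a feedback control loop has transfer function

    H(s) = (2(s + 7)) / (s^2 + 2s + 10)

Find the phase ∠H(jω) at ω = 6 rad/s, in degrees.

At s = j6: numerator = 14 + j12, denominator = -26 + j12.
∠H = ∠num − ∠den = 40.601° − (155.22°) = -114.6°.

∠H(j6) ≈ -114.6°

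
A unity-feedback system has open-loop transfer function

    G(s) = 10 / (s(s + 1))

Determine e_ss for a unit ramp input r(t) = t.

e_ss = 0.1000

G(s) has one pole at the origin.
This is a Type 1 system. Kv = lim_{s→0} s·G(s) = 10/1.
e_ss = 1/Kv = 1/(10) = 1/10 ≈ 0.1000.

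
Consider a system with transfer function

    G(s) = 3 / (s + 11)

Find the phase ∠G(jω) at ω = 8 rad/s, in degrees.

∠G(j8) ≈ -36.03°

At s = j8: numerator = 3, denominator = 11 + j8.
∠G = ∠num − ∠den = 0° − (36.027°) = -36.03°.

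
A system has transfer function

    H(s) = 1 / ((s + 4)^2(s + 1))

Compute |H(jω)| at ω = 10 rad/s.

|H(j10)| ≈ 0.0008578

Substitute s = j10: numerator = 1, denominator = -884 - j760.
|H(j10)| = |1| / |-884 - j760| = 1 / 1165.8 ≈ 0.0008578.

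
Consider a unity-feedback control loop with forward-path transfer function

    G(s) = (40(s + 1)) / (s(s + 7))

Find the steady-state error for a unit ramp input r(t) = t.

e_ss = 0.1750

G(s) has one pole at the origin.
This is a Type 1 system. Kv = lim_{s→0} s·G(s) = 40/7.
e_ss = 1/Kv = 1/(40/7) = 7/40 ≈ 0.1750.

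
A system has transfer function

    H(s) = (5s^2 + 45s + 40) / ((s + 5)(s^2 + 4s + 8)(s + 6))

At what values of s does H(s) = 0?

Set the numerator to zero: 5s^2 + 45s + 40 = 0, i.e. 5·(s^2 + 9s + 8) = 0.
Factoring: (s + 8)(s + 1) = 0.

s = -8, -1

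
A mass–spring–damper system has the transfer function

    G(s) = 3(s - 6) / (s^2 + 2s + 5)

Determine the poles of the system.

The poles are the roots of the denominator s^2 + 2s + 5 = 0.
Using the quadratic formula: s = (-2 ± √(-16))/2 = -1 ± 2j.

s = -1 + 2j, -1 - 2j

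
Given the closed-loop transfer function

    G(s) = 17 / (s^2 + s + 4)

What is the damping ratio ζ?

ζ = 0.25

Compare the denominator to the standard form s^2 + 2ζωₙs + ωₙ².
ωₙ² = 4, so ωₙ = 2 rad/s.
2ζωₙ = 1, so ζ = 1/(2·2) = 0.25.
With ζ = 0.25 the response is underdamped.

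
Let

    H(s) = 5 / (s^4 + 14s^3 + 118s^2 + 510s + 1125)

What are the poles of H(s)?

s = -3 + 6j, -3 - 6j, -4 + 3j, -4 - 3j

The poles are the roots of the denominator s^4 + 14s^3 + 118s^2 + 510s + 1125 = 0.
No real roots exist; factor into two real quadratics: (s^2 + 6s + 45)(s^2 + 8s + 25) = 0.
Each quadratic gives a conjugate pair via the quadratic formula.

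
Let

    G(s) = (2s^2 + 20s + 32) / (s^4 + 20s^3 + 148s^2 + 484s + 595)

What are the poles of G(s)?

s = -4 + j, -4 - j, -5, -7

The poles are the roots of the denominator s^4 + 20s^3 + 148s^2 + 484s + 595 = 0.
Trying s = -5: the polynomial evaluates to 0, so (s + 5) is a factor.
Dividing out leaves s^3 + 15s^2 + 73s + 119 = 0.
This factors further as (s^2 + 8s + 17)(s + 7) = 0.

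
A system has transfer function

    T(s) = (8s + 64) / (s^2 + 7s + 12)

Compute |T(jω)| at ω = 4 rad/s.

|T(j4)| ≈ 2.530

Substitute s = j4: numerator = 64 + j32, denominator = -4 + j28.
|T(j4)| = |64 + j32| / |-4 + j28| = 71.554 / 28.284 ≈ 2.530.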